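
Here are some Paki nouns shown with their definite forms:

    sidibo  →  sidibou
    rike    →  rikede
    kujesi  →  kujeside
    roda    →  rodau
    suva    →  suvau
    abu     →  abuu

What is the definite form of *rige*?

Looking at the last vowel of each stem: -de when the last vowel of the stem is a front vowel (*rike*, *kujesi*); -u when the last vowel of the stem is a back vowel (*sidibo*, *roda*, *suva*, *abu*).
*rige* — last vowel /e/ (a front vowel) → -de → *rigede*.

rigede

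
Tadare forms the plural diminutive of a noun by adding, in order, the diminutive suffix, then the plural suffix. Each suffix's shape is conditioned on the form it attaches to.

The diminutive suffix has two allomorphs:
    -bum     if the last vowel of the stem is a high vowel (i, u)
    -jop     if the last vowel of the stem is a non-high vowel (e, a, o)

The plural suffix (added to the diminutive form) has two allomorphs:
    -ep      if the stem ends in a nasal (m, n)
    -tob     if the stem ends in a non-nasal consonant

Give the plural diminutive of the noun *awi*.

*awi* — last vowel /i/ (a high vowel) → -bum → *awibum*.
Since the final consonant of the diminutive form *awibum* is /m/ (a nasal), it takes -ep, giving *awibumep*.

awibumep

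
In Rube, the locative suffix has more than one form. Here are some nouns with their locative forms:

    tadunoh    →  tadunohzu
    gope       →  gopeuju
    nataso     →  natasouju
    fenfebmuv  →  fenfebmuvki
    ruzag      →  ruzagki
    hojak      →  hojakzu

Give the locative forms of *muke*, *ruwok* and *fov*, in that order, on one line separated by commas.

mukeuju, ruwokzu, fovki

The alternation tracks the final sound of the stem — -zu when the stem ends in a voiceless consonant (*tadunoh*, *hojak*); -ki when the stem ends in a voiced consonant (*fenfebmuv*, *ruzag*); -uju when the stem ends in a vowel (*gope*, *nataso*).
Since the final sound of *muke* is /e/ (a vowel), it takes -uju, giving *mukeuju*.
Since the final sound of *ruwok* is /k/ (a voiceless consonant), it takes -zu, giving *ruwokzu*.
*fov*: final sound = /v/, a voiced consonant → -ki → *fovki*.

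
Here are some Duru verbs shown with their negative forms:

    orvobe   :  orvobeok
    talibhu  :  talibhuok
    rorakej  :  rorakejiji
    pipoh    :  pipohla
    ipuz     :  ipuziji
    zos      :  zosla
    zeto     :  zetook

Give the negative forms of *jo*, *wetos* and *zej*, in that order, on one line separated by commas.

jook, wetosla, zejiji

The alternation tracks the final sound of the stem — -la when the stem ends in a voiceless consonant (*pipoh*, *zos*); -iji when the stem ends in a voiced consonant (*rorakej*, *ipuz*); -ok when the stem ends in a vowel (*orvobe*, *talibhu*, *zeto*).
Since the final sound of *jo* is /o/ (a vowel), it takes -ok, giving *jook*.
Since the final sound of *wetos* is /s/ (a voiceless consonant), it takes -la, giving *wetosla*.
*zej* — final sound /j/ (a voiced consonant) → -iji → *zejiji*.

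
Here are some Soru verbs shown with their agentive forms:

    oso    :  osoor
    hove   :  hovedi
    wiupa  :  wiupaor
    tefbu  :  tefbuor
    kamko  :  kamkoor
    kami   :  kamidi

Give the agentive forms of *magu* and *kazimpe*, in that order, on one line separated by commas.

The suffix is conditioned by the last vowel: -di when the last vowel of the stem is a front vowel (*hove*, *kami*); -or when the last vowel of the stem is a back vowel (*oso*, *wiupa*, *tefbu*, *kamko*).
*magu* — last vowel /u/ (a back vowel) → -or → *maguor*.
Since the last vowel of *kazimpe* is /e/ (a front vowel), it takes -di, giving *kazimpedi*.

maguor, kazimpedi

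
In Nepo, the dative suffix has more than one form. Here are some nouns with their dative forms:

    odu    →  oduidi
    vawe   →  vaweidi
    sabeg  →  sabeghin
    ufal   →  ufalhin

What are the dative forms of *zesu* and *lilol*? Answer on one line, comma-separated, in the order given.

Looking at the final sound of each stem: -hin when the stem ends in a consonant (*sabeg*, *ufal*); -idi when the stem ends in a vowel (*odu*, *vawe*).
*zesu* — final sound /u/ (a vowel) → -idi → *zesuidi*.
The final sound of *lilol* is /l/, which is a consonant, so the suffix is -hin, giving *lilolhin*.

zesuidi, lilolhin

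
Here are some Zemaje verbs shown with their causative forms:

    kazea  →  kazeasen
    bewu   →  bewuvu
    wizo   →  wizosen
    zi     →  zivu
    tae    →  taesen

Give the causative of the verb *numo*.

numosen

The suffix is conditioned by the last vowel: -vu when the last vowel of the stem is a high vowel (*bewu*, *zi*); -sen when the last vowel of the stem is a non-high vowel (*kazea*, *wizo*, *tae*).
Since the last vowel of *numo* is /o/ (a non-high vowel), it takes -sen, giving *numosen*.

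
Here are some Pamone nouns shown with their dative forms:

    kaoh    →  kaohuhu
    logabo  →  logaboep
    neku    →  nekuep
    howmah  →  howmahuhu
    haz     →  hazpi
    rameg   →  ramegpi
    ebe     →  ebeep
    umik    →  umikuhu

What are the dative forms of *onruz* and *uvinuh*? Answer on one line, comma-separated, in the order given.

The pattern is voicing of the final sound: -uhu when the stem ends in a voiceless consonant (*kaoh*, *howmah*, *umik*); -pi when the stem ends in a voiced consonant (*haz*, *rameg*); -ep when the stem ends in a vowel (*logabo*, *neku*, *ebe*).
The final sound of *onruz* is /z/, which is a voiced consonant, so the suffix is -pi, giving *onruzpi*.
The final sound of *uvinuh* is /h/, which is a voiceless consonant, so the suffix is -uhu, giving *uvinuhuhu*.

onruzpi, uvinuhuhu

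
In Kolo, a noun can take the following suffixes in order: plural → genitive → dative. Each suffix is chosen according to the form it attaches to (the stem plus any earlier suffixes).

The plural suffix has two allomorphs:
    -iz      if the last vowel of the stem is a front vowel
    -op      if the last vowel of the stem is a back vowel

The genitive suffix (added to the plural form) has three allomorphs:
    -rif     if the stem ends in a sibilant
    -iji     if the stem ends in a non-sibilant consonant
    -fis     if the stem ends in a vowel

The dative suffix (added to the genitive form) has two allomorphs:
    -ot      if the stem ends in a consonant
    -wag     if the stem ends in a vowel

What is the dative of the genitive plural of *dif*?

The last vowel of *dif* is /i/, which is a front vowel, so the plural suffix is -iz, giving *difiz*.
Since the final sound of the plural form *difiz* is /z/ (a sibilant), it takes -rif, giving *difizrif*.
Since the final sound of the genitive form *difizrif* is /f/ (a consonant), it takes -ot, giving *difizrifot*.

difizrifot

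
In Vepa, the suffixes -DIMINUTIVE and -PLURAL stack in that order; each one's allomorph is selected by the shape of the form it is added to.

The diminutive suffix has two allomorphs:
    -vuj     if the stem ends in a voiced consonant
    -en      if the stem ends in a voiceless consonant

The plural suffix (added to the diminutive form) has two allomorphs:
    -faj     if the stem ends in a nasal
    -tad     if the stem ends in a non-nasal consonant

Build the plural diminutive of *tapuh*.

tapuhenfaj

*tapuh*: final consonant = /h/, voiceless → -en → *tapuhen*.
The final consonant of the diminutive form *tapuhen* is /n/, which is a nasal, so the plural suffix is -faj, giving *tapuhenfaj*.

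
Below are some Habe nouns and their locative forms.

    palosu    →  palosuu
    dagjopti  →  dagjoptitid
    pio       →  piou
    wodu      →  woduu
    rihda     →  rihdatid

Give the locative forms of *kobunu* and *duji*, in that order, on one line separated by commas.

kobunuu, dujitid

The suffix is conditioned by the last vowel: -u when the last vowel of the stem is a rounded vowel (*palosu*, *pio*, *wodu*); -tid when the last vowel of the stem is an unrounded vowel (*dagjopti*, *rihda*).
*kobunu*: last vowel = /u/, a rounded vowel → -u → *kobunuu*.
Since the last vowel of *duji* is /i/ (an unrounded vowel), it takes -tid, giving *dujitid*.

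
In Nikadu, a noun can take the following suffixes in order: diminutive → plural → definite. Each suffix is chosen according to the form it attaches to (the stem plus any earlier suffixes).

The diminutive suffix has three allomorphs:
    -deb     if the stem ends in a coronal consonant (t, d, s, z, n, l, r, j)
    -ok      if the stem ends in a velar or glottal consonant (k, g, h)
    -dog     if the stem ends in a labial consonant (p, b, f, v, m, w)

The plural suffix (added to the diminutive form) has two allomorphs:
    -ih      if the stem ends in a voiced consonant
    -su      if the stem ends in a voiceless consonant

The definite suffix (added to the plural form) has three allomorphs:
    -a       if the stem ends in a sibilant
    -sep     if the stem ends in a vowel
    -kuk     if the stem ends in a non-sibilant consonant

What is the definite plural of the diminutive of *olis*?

*olis*: final consonant = /s/, coronal → -deb → *olisdeb*.
The diminutive form *olisdeb*: final consonant = /b/, voiced → -ih → *olisdebih*.
The plural form *olisdebih*: final sound = /h/, a non-sibilant consonant → -kuk → *olisdebihkuk*.

olisdebihkuk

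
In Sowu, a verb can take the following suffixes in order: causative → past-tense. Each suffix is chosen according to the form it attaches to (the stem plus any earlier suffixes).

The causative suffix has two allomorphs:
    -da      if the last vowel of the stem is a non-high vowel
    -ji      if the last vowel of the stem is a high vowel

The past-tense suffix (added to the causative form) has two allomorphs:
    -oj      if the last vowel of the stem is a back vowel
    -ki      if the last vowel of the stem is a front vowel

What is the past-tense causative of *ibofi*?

Since the last vowel of *ibofi* is /i/ (a high vowel), it takes -ji, giving *ibofiji*.
Since the last vowel of the causative form *ibofiji* is /i/ (a front vowel), it takes -ki, giving *ibofijiki*.

ibofijiki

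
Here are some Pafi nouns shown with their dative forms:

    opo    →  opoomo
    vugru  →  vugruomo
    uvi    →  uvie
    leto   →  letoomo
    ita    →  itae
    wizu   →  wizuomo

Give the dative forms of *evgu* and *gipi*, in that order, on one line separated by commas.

evguomo, gipie

Looking at the last vowel of each stem: -omo when the last vowel of the stem is a rounded vowel (*opo*, *vugru*, *leto*, *wizu*); -e when the last vowel of the stem is an unrounded vowel (*uvi*, *ita*).
*evgu*: last vowel = /u/, a rounded vowel → -omo → *evguomo*.
Since the last vowel of *gipi* is /i/ (an unrounded vowel), it takes -e, giving *gipie*.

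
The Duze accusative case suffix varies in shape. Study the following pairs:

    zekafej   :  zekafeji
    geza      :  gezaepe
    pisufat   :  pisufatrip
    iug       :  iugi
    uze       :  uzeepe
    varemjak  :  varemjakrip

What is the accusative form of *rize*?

rizeepe

The alternation tracks the final sound of the stem — -rip when the stem ends in a voiceless consonant (*pisufat*, *varemjak*); -i when the stem ends in a voiced consonant (*zekafej*, *iug*); -epe when the stem ends in a vowel (*geza*, *uze*).
*rize*: final sound = /e/, a vowel → -epe → *rizeepe*.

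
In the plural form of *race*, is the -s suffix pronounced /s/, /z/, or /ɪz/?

/ɪz/

The stem *race* ends in a sibilant (/s, z, ʃ, ʒ, tʃ, dʒ/).
The plural suffix surfaces as /ɪz/ after sibilants, /s/ after other voiceless consonants, and /z/ after other voiced sounds.
So the plural -s on *race* is pronounced /ɪz/.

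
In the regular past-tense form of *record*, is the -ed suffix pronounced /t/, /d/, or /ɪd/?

/ɪd/

The stem *record* ends in /t/ or /d/.
The -ed suffix is realized as /ɪd/ after /t, d/; as /t/ after other voiceless consonants; and as /d/ after other voiced sounds.
So -ed on *record* is pronounced /ɪd/.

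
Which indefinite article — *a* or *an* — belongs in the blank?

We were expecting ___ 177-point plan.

The indefinite article is chosen by the initial *sound* of the following word, not its spelling.
The number *177* is spoken "one hundred …", beginning with /wʌn/ — a consonant sound.
So the article is *a*: We were expecting a 177-point plan.

a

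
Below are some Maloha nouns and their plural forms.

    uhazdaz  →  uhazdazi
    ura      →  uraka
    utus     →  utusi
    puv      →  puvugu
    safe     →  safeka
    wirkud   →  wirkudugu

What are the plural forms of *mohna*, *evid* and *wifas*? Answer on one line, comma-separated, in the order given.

The suffix is conditioned by the final sound: -i when the stem ends in a sibilant (*uhazdaz*, *utus*); -ugu when the stem ends in a non-sibilant consonant (*puv*, *wirkud*); -ka when the stem ends in a vowel (*ura*, *safe*).
Since the final sound of *mohna* is /a/ (a vowel), it takes -ka, giving *mohnaka*.
*evid* — final sound /d/ (a non-sibilant consonant) → -ugu → *evidugu*.
Since the final sound of *wifas* is /s/ (a sibilant), it takes -i, giving *wifasi*.

mohnaka, evidugu, wifasi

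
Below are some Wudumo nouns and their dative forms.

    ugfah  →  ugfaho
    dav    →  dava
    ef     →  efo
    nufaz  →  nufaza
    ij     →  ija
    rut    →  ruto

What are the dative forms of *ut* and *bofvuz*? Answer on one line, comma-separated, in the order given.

The pattern is voicing of the final consonant: -o when the stem ends in a voiceless consonant (*ugfah*, *ef*, *rut*); -a when the stem ends in a voiced consonant (*dav*, *nufaz*, *ij*).
The final consonant of *ut* is /t/, which is voiceless, so the suffix is -o, giving *uto*.
The final consonant of *bofvuz* is /z/, which is voiced, so the suffix is -a, giving *bofvuza*.

uto, bofvuza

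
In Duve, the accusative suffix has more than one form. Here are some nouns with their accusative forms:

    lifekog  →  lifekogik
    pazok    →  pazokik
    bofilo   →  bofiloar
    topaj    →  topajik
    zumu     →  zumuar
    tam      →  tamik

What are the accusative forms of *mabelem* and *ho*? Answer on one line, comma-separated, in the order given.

mabelemik, hoar

Looking at the final sound of each stem: -ik when the stem ends in a consonant (*lifekog*, *pazok*, *topaj*, *tam*); -ar when the stem ends in a vowel (*bofilo*, *zumu*).
*mabelem*: final sound = /m/, a consonant → -ik → *mabelemik*.
*ho* — final sound /o/ (a vowel) → -ar → *hoar*.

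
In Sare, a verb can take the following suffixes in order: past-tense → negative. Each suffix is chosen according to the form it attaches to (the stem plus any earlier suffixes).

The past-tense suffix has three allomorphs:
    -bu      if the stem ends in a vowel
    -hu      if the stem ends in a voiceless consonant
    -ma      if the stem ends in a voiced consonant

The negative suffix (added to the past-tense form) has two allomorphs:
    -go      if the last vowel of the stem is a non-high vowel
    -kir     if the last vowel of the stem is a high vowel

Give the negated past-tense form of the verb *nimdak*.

Since the final sound of *nimdak* is /k/ (a voiceless consonant), it takes -hu, giving *nimdakhu*.
The last vowel of the past-tense form *nimdakhu* is /u/, which is a high vowel, so the negative suffix is -kir, giving *nimdakhukir*.

nimdakhukir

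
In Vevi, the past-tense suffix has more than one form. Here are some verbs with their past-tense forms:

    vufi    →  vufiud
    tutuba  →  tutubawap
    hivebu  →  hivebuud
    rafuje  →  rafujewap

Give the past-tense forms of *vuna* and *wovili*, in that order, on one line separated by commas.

vunawap, woviliud

The suffix is conditioned by the last vowel: -ud when the last vowel of the stem is a high vowel (*vufi*, *hivebu*); -wap when the last vowel of the stem is a non-high vowel (*tutuba*, *rafuje*).
*vuna* — last vowel /a/ (a non-high vowel) → -wap → *vunawap*.
The last vowel of *wovili* is /i/, which is a high vowel, so the suffix is -ud, giving *woviliud*.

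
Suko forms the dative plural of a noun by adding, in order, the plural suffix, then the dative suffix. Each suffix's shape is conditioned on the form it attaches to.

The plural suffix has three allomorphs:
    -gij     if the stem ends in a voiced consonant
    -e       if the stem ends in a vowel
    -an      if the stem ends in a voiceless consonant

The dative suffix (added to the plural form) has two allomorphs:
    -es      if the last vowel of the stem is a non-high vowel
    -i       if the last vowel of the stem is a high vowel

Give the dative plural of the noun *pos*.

*pos*: final sound = /s/, a voiceless consonant → -an → *posan*.
The plural form *posan* — last vowel /a/ (a non-high vowel) → -es → *posanes*.

posanes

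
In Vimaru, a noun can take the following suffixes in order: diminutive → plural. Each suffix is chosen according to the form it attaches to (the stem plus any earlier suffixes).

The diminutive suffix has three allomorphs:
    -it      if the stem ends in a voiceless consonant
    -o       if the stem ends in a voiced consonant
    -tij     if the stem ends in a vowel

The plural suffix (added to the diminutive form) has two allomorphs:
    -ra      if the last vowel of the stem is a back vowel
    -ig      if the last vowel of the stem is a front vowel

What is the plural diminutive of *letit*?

The final sound of *letit* is /t/, which is a voiceless consonant, so the diminutive suffix is -it, giving *letitit*.
The diminutive form *letitit* — last vowel /i/ (a front vowel) → -ig → *letititig*.

letititig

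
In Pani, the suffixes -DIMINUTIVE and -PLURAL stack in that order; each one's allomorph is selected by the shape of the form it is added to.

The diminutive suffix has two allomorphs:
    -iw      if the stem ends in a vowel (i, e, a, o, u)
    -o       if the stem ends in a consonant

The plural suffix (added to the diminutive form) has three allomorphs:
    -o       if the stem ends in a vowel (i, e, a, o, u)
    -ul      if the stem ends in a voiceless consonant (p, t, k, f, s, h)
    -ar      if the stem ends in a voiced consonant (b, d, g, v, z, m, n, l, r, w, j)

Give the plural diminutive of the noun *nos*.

nosoo

*nos*: final sound = /s/, a consonant → -o → *noso*.
The diminutive form *noso* — final sound /o/ (a vowel) → -o → *nosoo*.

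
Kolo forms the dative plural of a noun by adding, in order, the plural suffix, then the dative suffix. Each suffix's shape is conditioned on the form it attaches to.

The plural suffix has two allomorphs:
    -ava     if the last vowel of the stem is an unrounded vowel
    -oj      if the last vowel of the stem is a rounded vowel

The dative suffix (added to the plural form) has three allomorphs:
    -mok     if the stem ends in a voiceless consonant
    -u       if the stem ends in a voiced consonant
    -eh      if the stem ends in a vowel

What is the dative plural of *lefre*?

lefreavaeh

The last vowel of *lefre* is /e/, which is an unrounded vowel, so the plural suffix is -ava, giving *lefreava*.
Since the final sound of the plural form *lefreava* is /a/ (a vowel), it takes -eh, giving *lefreavaeh*.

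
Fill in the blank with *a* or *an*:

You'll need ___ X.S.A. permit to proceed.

The indefinite article is chosen by the initial *sound* of the following word, not its spelling.
The initialism *X.S.A.* is read letter by letter; the first letter, X, is pronounced /ɛks/, which begins with a vowel sound.
So the article is *an*: You'll need an X.S.A. permit to proceed.

an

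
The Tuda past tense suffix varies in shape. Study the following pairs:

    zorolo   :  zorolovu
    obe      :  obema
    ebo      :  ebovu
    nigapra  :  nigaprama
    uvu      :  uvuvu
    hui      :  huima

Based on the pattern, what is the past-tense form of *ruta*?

The pattern is rounding harmony: -vu when the last vowel of the stem is a rounded vowel (*zorolo*, *ebo*, *uvu*); -ma when the last vowel of the stem is an unrounded vowel (*obe*, *nigapra*, *hui*).
*ruta* — last vowel /a/ (an unrounded vowel) → -ma → *rutama*.

rutama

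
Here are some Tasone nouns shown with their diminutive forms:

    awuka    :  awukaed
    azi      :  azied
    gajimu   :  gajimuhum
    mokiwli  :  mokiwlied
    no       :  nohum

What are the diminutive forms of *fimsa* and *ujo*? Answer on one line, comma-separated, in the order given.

The alternation tracks the last vowel of the stem — -hum when the last vowel of the stem is a rounded vowel (*gajimu*, *no*); -ed when the last vowel of the stem is an unrounded vowel (*awuka*, *azi*, *mokiwli*).
*fimsa* — last vowel /a/ (an unrounded vowel) → -ed → *fimsaed*.
The last vowel of *ujo* is /o/, which is a rounded vowel, so the suffix is -hum, giving *ujohum*.

fimsaed, ujohum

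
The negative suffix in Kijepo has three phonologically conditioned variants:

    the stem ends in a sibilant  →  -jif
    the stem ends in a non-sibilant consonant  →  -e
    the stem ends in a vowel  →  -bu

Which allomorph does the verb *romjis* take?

-jif

*romjis* — final sound /s/ (a sibilant) → -jif.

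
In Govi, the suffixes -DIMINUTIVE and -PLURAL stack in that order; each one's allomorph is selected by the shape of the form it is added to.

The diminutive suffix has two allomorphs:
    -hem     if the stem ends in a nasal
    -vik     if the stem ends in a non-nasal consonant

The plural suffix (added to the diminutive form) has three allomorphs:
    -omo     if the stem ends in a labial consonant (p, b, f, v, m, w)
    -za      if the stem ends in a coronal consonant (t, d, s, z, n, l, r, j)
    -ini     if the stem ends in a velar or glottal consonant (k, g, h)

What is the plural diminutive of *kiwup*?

kiwupvikini

*kiwup* — final consonant /p/ (non-nasal) → -vik → *kiwupvik*.
The diminutive form *kiwupvik*: final consonant = /k/, velar/glottal → -ini → *kiwupvikini*.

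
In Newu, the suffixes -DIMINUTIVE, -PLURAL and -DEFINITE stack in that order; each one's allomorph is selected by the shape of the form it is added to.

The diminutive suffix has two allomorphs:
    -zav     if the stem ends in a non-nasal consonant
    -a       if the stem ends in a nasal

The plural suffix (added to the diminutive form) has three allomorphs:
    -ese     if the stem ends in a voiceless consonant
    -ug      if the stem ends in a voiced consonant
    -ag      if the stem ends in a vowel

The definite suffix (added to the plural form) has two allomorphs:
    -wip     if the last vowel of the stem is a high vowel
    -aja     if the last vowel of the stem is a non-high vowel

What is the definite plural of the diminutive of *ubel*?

ubelzavugwip

The final consonant of *ubel* is /l/, which is non-nasal, so the diminutive suffix is -zav, giving *ubelzav*.
The diminutive form *ubelzav* — final sound /v/ (a voiced consonant) → -ug → *ubelzavug*.
The plural form *ubelzavug*: last vowel = /u/, a high vowel → -wip → *ubelzavugwip*.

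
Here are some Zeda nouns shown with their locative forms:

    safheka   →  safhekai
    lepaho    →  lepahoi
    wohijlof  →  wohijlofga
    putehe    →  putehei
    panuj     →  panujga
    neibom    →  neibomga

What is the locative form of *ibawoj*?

The suffix is conditioned by the final sound: -ga when the stem ends in a consonant (*wohijlof*, *panuj*, *neibom*); -i when the stem ends in a vowel (*safheka*, *lepaho*, *putehe*).
Since the final sound of *ibawoj* is /j/ (a consonant), it takes -ga, giving *ibawojga*.

ibawojga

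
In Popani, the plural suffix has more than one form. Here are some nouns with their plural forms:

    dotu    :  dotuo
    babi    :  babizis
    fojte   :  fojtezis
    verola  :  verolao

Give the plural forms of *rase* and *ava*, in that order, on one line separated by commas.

rasezis, avao

The suffix is conditioned by the last vowel: -zis when the last vowel of the stem is a front vowel (*babi*, *fojte*); -o when the last vowel of the stem is a back vowel (*dotu*, *verola*).
Since the last vowel of *rase* is /e/ (a front vowel), it takes -zis, giving *rasezis*.
The last vowel of *ava* is /a/, which is a back vowel, so the suffix is -o, giving *avao*.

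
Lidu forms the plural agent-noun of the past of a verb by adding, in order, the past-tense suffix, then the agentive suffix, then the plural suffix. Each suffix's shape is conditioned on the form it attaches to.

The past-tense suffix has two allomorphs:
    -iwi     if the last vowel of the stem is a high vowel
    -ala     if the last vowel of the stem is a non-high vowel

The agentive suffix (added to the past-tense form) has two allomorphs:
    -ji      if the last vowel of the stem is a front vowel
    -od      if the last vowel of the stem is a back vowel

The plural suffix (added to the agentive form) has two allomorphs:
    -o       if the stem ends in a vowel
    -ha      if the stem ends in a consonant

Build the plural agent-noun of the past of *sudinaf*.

sudinafalaodha

*sudinaf*: last vowel = /a/, a non-high vowel → -ala → *sudinafala*.
The past-tense form *sudinafala* — last vowel /a/ (a back vowel) → -od → *sudinafalaod*.
The agentive form *sudinafalaod* — final sound /d/ (a consonant) → -ha → *sudinafalaodha*.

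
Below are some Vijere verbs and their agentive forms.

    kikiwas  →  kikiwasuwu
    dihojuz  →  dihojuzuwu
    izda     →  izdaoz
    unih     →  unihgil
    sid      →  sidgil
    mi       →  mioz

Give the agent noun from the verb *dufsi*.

The alternation tracks the final sound of the stem — -uwu when the stem ends in a sibilant (*kikiwas*, *dihojuz*); -gil when the stem ends in a non-sibilant consonant (*unih*, *sid*); -oz when the stem ends in a vowel (*izda*, *mi*).
Since the final sound of *dufsi* is /i/ (a vowel), it takes -oz, giving *dufsioz*.

dufsioz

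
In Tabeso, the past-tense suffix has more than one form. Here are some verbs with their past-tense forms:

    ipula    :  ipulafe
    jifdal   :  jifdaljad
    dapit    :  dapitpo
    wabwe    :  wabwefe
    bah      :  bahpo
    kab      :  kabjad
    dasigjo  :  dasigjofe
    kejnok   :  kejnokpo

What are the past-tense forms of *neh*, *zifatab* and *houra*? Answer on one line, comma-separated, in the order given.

nehpo, zifatabjad, hourafe

The pattern is voicing of the final sound: -po when the stem ends in a voiceless consonant (*dapit*, *bah*, *kejnok*); -jad when the stem ends in a voiced consonant (*jifdal*, *kab*); -fe when the stem ends in a vowel (*ipula*, *wabwe*, *dasigjo*).
The final sound of *neh* is /h/, which is a voiceless consonant, so the suffix is -po, giving *nehpo*.
Since the final sound of *zifatab* is /b/ (a voiced consonant), it takes -jad, giving *zifatabjad*.
The final sound of *houra* is /a/, which is a vowel, so the suffix is -fe, giving *hourafe*.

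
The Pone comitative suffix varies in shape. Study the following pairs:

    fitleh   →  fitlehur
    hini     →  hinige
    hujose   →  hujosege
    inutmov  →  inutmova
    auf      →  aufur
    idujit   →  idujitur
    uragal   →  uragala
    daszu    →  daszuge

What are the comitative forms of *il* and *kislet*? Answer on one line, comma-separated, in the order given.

ila, kisletur

The alternation tracks the final sound of the stem — -ur when the stem ends in a voiceless consonant (*fitleh*, *auf*, *idujit*); -a when the stem ends in a voiced consonant (*inutmov*, *uragal*); -ge when the stem ends in a vowel (*hini*, *hujose*, *daszu*).
*il*: final sound = /l/, a voiced consonant → -a → *ila*.
The final sound of *kislet* is /t/, which is a voiceless consonant, so the suffix is -ur, giving *kisletur*.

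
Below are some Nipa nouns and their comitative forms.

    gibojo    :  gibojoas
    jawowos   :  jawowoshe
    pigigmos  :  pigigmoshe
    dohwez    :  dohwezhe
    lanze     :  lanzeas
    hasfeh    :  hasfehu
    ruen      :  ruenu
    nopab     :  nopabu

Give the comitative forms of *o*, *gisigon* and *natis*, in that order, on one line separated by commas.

The alternation tracks the final sound of the stem — -he when the stem ends in a sibilant (*jawowos*, *pigigmos*, *dohwez*); -u when the stem ends in a non-sibilant consonant (*hasfeh*, *ruen*, *nopab*); -as when the stem ends in a vowel (*gibojo*, *lanze*).
Since the final sound of *o* is /o/ (a vowel), it takes -as, giving *oas*.
The final sound of *gisigon* is /n/, which is a non-sibilant consonant, so the suffix is -u, giving *gisigonu*.
Since the final sound of *natis* is /s/ (a sibilant), it takes -he, giving *natishe*.

oas, gisigonu, natishe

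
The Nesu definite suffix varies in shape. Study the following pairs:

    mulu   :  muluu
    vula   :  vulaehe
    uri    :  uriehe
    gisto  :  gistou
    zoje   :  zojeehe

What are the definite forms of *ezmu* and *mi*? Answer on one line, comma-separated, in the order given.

ezmuu, miehe

The pattern is rounding harmony: -u when the last vowel of the stem is a rounded vowel (*mulu*, *gisto*); -ehe when the last vowel of the stem is an unrounded vowel (*vula*, *uri*, *zoje*).
The last vowel of *ezmu* is /u/, which is a rounded vowel, so the suffix is -u, giving *ezmuu*.
*mi*: last vowel = /i/, an unrounded vowel → -ehe → *miehe*.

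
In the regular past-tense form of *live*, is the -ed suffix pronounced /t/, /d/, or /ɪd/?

/d/

The stem *live* ends in a voiced sound other than /d/.
The -ed suffix is realized as /ɪd/ after /t, d/; as /t/ after other voiceless consonants; and as /d/ after other voiced sounds.
So -ed on *live* is pronounced /d/.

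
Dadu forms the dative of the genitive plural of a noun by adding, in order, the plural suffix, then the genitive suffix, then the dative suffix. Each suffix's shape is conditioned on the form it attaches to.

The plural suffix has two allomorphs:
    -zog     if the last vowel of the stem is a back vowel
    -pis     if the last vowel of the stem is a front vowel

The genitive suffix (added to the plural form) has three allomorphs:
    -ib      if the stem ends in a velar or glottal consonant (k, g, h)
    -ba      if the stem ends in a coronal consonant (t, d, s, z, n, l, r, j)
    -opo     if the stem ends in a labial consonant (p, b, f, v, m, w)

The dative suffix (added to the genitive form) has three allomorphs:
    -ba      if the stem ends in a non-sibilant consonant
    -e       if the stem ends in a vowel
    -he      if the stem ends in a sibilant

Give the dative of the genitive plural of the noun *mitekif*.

mitekifpisbae

Since the last vowel of *mitekif* is /i/ (a front vowel), it takes -pis, giving *mitekifpis*.
The final consonant of the plural form *mitekifpis* is /s/, which is coronal, so the genitive suffix is -ba, giving *mitekifpisba*.
The final sound of the genitive form *mitekifpisba* is /a/, which is a vowel, so the dative suffix is -e, giving *mitekifpisbae*.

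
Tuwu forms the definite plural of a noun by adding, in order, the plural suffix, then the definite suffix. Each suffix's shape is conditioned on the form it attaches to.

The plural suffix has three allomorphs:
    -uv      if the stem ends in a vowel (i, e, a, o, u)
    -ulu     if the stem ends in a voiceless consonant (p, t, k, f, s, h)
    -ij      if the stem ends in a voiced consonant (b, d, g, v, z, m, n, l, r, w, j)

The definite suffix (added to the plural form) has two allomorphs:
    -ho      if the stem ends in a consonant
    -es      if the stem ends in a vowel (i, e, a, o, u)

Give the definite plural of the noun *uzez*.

*uzez* — final sound /z/ (a voiced consonant) → -ij → *uzezij*.
The final sound of the plural form *uzezij* is /j/, which is a consonant, so the definite suffix is -ho, giving *uzezijho*.

uzezijho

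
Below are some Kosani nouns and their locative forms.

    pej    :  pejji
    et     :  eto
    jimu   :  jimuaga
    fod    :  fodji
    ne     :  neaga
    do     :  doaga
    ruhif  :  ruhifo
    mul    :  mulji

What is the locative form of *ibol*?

Looking at the final sound of each stem: -o when the stem ends in a voiceless consonant (*et*, *ruhif*); -ji when the stem ends in a voiced consonant (*pej*, *fod*, *mul*); -aga when the stem ends in a vowel (*jimu*, *ne*, *do*).
*ibol* — final sound /l/ (a voiced consonant) → -ji → *ibolji*.

ibolji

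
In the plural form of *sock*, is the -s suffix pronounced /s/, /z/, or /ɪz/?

/s/

The stem *sock* ends in a voiceless non-sibilant consonant.
The plural suffix surfaces as /ɪz/ after sibilants, /s/ after other voiceless consonants, and /z/ after other voiced sounds.
So the plural -s on *sock* is pronounced /s/.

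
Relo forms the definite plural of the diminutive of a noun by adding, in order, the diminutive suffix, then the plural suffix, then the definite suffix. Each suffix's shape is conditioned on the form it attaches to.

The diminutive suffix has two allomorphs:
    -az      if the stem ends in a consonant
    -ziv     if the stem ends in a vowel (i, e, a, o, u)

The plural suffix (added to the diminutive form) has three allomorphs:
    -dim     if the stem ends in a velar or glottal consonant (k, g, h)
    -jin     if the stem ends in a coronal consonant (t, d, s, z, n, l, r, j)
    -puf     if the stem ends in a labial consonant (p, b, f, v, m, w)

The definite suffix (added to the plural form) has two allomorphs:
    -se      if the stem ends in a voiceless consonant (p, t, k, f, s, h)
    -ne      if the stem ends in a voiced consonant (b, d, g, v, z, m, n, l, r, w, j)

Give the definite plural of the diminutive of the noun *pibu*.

pibuzivpufse

*pibu* — final sound /u/ (a vowel) → -ziv → *pibuziv*.
Since the final consonant of the diminutive form *pibuziv* is /v/ (labial), it takes -puf, giving *pibuzivpuf*.
The plural form *pibuzivpuf* — final consonant /f/ (voiceless) → -se → *pibuzivpufse*.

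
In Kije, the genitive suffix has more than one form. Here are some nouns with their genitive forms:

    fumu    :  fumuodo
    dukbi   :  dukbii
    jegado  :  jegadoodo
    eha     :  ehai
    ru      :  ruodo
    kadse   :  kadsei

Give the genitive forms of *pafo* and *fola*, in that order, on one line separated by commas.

The suffix is conditioned by the last vowel: -odo when the last vowel of the stem is a rounded vowel (*fumu*, *jegado*, *ru*); -i when the last vowel of the stem is an unrounded vowel (*dukbi*, *eha*, *kadse*).
*pafo* — last vowel /o/ (a rounded vowel) → -odo → *pafoodo*.
*fola*: last vowel = /a/, an unrounded vowel → -i → *folai*.

pafoodo, folai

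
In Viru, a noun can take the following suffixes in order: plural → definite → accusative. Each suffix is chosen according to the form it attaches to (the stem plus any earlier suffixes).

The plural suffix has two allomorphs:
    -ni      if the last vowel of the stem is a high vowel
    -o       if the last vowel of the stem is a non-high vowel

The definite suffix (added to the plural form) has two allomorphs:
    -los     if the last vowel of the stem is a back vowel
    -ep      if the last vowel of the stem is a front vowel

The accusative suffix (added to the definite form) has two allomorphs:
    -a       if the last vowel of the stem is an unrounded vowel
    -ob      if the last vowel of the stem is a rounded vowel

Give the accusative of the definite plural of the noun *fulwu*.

fulwuniepa

*fulwu*: last vowel = /u/, a high vowel → -ni → *fulwuni*.
The plural form *fulwuni*: last vowel = /i/, a front vowel → -ep → *fulwuniep*.
Since the last vowel of the definite form *fulwuniep* is /e/ (an unrounded vowel), it takes -a, giving *fulwuniepa*.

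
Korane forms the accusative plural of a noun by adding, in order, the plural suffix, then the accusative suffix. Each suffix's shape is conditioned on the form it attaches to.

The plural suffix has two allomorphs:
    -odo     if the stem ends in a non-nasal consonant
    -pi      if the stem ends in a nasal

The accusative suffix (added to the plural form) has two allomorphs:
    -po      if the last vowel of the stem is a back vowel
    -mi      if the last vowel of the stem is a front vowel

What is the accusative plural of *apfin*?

*apfin* — final consonant /n/ (a nasal) → -pi → *apfinpi*.
Since the last vowel of the plural form *apfinpi* is /i/ (a front vowel), it takes -mi, giving *apfinpimi*.

apfinpimi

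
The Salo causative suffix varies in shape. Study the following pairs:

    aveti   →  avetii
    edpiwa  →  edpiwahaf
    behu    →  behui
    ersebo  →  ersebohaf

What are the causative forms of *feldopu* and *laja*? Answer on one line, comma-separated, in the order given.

The pattern is height harmony: -i when the last vowel of the stem is a high vowel (*aveti*, *behu*); -haf when the last vowel of the stem is a non-high vowel (*edpiwa*, *ersebo*).
*feldopu* — last vowel /u/ (a high vowel) → -i → *feldopui*.
Since the last vowel of *laja* is /a/ (a non-high vowel), it takes -haf, giving *lajahaf*.

feldopui, lajahaf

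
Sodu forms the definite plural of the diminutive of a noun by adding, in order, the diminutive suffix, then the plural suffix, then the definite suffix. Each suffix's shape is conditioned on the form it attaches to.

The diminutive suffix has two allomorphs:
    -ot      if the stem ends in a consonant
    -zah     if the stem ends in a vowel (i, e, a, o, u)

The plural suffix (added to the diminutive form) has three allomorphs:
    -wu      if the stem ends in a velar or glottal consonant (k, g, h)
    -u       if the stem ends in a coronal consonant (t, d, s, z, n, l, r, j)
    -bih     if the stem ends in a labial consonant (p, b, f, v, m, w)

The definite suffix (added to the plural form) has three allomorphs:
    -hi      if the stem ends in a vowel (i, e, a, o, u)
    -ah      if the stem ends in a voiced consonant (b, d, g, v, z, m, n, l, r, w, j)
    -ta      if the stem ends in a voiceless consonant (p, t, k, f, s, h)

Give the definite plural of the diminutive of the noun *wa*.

The final sound of *wa* is /a/, which is a vowel, so the diminutive suffix is -zah, giving *wazah*.
Since the final consonant of the diminutive form *wazah* is /h/ (velar/glottal), it takes -wu, giving *wazahwu*.
The plural form *wazahwu*: final sound = /u/, a vowel → -hi → *wazahwuhi*.

wazahwuhi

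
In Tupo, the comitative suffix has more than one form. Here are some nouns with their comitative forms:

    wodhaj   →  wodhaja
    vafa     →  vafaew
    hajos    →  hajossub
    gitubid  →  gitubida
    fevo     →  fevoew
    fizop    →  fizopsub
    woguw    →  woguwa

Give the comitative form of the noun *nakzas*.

The alternation tracks the final sound of the stem — -sub when the stem ends in a voiceless consonant (*hajos*, *fizop*); -a when the stem ends in a voiced consonant (*wodhaj*, *gitubid*, *woguw*); -ew when the stem ends in a vowel (*vafa*, *fevo*).
Since the final sound of *nakzas* is /s/ (a voiceless consonant), it takes -sub, giving *nakzassub*.

nakzassub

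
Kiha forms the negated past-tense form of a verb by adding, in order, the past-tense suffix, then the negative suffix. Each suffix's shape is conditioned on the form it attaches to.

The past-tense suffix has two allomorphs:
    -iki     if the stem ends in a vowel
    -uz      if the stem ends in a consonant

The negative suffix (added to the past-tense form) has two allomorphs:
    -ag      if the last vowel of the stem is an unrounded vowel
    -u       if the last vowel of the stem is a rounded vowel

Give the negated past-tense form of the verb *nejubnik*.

Since the final sound of *nejubnik* is /k/ (a consonant), it takes -uz, giving *nejubnikuz*.
The last vowel of the past-tense form *nejubnikuz* is /u/, which is a rounded vowel, so the negative suffix is -u, giving *nejubnikuzu*.

nejubnikuzu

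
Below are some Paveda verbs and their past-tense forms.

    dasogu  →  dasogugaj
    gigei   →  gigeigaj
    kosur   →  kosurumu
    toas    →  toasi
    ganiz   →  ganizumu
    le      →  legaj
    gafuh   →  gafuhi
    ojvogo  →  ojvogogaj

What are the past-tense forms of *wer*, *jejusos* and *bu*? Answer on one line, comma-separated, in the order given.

The pattern is voicing of the final sound: -i when the stem ends in a voiceless consonant (*toas*, *gafuh*); -umu when the stem ends in a voiced consonant (*kosur*, *ganiz*); -gaj when the stem ends in a vowel (*dasogu*, *gigei*, *le*, *ojvogo*).
*wer*: final sound = /r/, a voiced consonant → -umu → *werumu*.
Since the final sound of *jejusos* is /s/ (a voiceless consonant), it takes -i, giving *jejusosi*.
*bu* — final sound /u/ (a vowel) → -gaj → *bugaj*.

werumu, jejusosi, bugaj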